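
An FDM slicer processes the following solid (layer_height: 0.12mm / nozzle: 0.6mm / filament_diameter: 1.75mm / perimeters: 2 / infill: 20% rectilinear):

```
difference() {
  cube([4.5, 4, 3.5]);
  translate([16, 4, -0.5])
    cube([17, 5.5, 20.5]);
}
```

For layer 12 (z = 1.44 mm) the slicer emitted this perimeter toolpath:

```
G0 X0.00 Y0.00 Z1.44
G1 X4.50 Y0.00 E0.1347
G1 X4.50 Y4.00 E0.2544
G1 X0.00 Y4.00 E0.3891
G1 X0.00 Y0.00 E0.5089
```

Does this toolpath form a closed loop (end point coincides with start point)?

yes

Start point (G0): (0.00, 0.00). End point (last G1): the path returns to the start — closed.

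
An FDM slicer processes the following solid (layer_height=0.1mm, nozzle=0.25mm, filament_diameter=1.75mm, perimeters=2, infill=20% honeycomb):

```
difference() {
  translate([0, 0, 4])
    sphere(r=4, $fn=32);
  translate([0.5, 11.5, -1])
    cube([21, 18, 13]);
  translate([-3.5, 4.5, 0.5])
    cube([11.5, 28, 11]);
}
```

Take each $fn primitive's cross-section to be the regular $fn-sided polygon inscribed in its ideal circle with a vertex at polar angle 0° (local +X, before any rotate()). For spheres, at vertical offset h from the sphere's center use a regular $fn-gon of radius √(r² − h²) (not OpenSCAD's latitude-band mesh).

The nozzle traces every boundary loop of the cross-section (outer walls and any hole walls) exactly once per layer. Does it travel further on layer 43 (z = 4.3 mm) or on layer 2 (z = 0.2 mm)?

Layer 43 (z = 4.3): the r=4 sphere slices to a regular 32-gon of circumradius 3.989 (√(r²−h²) with h=0.3 from center) (perimeter = 2·32·3.989·sin(180°/32) = 25.02 mm); the cube at (0.5, 11.5) is present — its section is the full 21×18 rectangle (perimeter 78.00 mm); the cube at (-3.5, 4.5) is present — its section is the full 11.5×28 rectangle (perimeter 79.00 mm); Subtracting the remaining from the first: starting from the r=4 sphere, the 21×18 cube at (0.5, 11.5) misses the remaining region (no effect); the 11.5×28 cube at (-3.5, 4.5) misses the remaining region (no effect) — boundary = 25.02 mm. So its perimeter = 25.02 mm. Layer 2 (z = 0.2): the r=4 sphere slices to a regular 32-gon of circumradius 1.249 (√(r²−h²) with h=3.8 from center) (perimeter = 2·32·1.249·sin(180°/32) = 7.84 mm); the 21×18 cube at (0.5, 11.5) contributes its full rectangle (perimeter 78.00 mm); the cube at (-3.5, 4.5) does not reach this height (z outside [0.5, 11.5]); Taking the first minus the rest: starting from the r=4 sphere, the 21×18 cube at (0.5, 11.5) misses the remaining region (no effect) — boundary = 7.84 mm. So its perimeter = 7.84 mm. Layer 43 is larger (25.02 vs 7.84 mm).

layer 43 (z = 4.3 mm)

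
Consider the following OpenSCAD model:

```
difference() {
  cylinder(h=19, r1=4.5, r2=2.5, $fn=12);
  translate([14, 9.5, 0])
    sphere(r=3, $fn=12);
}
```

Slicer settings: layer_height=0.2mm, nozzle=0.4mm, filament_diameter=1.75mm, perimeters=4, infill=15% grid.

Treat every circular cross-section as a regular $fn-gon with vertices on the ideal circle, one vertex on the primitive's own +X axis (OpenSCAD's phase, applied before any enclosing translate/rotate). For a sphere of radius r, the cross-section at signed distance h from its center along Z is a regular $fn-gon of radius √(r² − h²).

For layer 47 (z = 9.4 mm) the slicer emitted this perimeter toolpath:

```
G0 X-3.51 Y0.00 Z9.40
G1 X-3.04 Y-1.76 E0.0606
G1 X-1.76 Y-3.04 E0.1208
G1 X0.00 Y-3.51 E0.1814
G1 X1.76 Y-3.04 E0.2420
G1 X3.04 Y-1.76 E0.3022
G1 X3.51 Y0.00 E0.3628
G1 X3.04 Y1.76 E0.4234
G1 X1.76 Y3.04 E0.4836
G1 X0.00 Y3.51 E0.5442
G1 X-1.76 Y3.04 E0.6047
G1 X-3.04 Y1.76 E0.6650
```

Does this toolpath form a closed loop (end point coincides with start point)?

no

Start point (G0): (-3.51, 0.00). End point (last G1): the path does not return to the start — open.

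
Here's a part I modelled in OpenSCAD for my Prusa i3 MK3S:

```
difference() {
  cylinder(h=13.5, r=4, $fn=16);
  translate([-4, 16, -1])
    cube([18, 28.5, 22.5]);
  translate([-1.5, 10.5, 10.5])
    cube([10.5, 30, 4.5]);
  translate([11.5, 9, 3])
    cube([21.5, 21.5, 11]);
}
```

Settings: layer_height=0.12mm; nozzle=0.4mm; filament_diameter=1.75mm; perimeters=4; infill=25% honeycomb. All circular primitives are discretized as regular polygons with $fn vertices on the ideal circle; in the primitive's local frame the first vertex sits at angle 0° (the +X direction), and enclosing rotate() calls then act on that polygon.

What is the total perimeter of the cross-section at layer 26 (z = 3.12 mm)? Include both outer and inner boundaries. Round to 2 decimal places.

24.97 mm

At z = 3.12 mm: the r=4 cylinder contributes a regular 16-gon of circumradius 4 (perimeter = 2·16·4.000·sin(180°/16) = 24.97 mm); the 18×28.5 cube at (-4, 16) contributes its full rectangle (perimeter 93.00 mm); the cube at (-1.5, 10.5) is absent (z outside [10.5, 15]); the cube at (11.5, 9) is present — its section is the full 21.5×21.5 rectangle (perimeter 86.00 mm); Subtracting the remaining from the first: starting from the r=4 cylinder, the 18×28.5 cube at (-4, 16) misses the remaining region (no effect); the 21.5×21.5 cube at (11.5, 9) misses the remaining region (no effect) — boundary = 24.97 mm. Overall, the cross-section is a single solid region. Total boundary length (outer) = 24.97 mm.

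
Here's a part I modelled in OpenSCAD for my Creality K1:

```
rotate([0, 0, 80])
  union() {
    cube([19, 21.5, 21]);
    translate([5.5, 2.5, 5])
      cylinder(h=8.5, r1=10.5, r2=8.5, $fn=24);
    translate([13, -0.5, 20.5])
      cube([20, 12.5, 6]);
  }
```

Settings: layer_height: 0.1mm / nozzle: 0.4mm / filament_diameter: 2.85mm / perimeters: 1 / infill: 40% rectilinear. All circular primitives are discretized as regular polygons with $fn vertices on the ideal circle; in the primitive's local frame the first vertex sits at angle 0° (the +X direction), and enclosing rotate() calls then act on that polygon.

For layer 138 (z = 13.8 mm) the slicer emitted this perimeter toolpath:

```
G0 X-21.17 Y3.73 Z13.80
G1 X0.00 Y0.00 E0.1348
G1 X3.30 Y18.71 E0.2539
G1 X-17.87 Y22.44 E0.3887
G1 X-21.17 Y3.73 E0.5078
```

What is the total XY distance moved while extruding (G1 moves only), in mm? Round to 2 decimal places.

80.99 mm

Sum the Euclidean lengths of each G1 segment: total = 80.99 mm.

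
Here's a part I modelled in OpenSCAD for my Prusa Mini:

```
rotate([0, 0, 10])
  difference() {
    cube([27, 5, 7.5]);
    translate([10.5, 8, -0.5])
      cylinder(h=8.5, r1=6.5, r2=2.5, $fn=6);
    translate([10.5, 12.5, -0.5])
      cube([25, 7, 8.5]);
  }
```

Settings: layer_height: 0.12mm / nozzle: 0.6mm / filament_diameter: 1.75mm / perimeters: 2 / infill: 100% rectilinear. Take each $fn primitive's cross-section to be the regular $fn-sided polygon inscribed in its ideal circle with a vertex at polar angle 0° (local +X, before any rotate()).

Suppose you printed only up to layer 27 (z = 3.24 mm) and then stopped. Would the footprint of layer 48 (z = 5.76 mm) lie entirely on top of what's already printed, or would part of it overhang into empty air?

part overhangs

Compare the two slices. At z = 3.24: the 27×5 cube contributes its full rectangle (area 135.00 mm²); the cone at (10.5, 8): at t=0.440 of its height the radius interpolates to r₁+(r₂−r₁)t = 4.740, giving a regular 6-gon of that circumradius (area = (6/2)·4.740²·sin(360°/6) = 58.37 mm²); the cube at (10.5, 12.5) is present — its section is the full 25×7 rectangle (area 175.00 mm²); After the difference (first − rest): starting from the 27×5 cube (135.00 mm²), the cone at (10.5, 8) partially overlaps it — only the 5.94 mm² overlap (of its 58.37 mm²) is removed, clipping the outline; the 25×7 cube at (10.5, 12.5) misses the remaining region (no effect) — area = 129.06 mm²; (whole slice rotated 10° about Z — lengths, areas and connectivity unchanged). At z = 5.76: the cube (footprint 27×5) is included at this height (area 135.00 mm²); the cone at (10.5, 8) contributes a regular 6-gon of circumradius 3.554 (interpolated between r1=6.5 and r2=2.5 at t=0.736) (area = (6/2)·3.554²·sin(360°/6) = 32.82 mm²); the 25×7 cube at (10.5, 12.5) contributes its full rectangle (area 175.00 mm²); Subtracting the remaining from the first: starting from the 27×5 cube (135.00 mm²), the cone at (10.5, 8) partially overlaps it — only the 0.28 mm² overlap (of its 32.82 mm²) is removed, clipping the outline; the 25×7 cube at (10.5, 12.5) misses the remaining region (no effect) — area = 134.72 mm²; (whole slice rotated 10° about Z — lengths, areas and connectivity unchanged). Checking containment: at z = 5.76 the cross-section extends beyond the z = 3.24 cross-section by about 5.66 mm².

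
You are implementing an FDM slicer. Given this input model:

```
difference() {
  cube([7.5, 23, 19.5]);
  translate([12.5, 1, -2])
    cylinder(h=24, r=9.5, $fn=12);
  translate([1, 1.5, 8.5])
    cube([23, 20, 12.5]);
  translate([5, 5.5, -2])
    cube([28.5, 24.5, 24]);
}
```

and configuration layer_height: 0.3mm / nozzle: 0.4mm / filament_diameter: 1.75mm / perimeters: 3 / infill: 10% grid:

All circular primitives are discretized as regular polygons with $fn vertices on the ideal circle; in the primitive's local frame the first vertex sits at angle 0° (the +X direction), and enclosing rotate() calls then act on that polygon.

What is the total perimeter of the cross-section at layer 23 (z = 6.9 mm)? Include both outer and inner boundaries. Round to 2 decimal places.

54.77 mm

At z = 6.9 mm: the 7.5×23 cube contributes its full rectangle (perimeter 61.00 mm); the r=9.5 cylinder at (12.5, 1) contributes a regular 12-gon of circumradius 9.5 (perimeter = 2·12·9.500·sin(180°/12) = 59.01 mm); the cube at (1, 1.5) does not reach this height (z outside [8.5, 21]); the cube at (5, 5.5) is present — its section is the full 28.5×24.5 rectangle (perimeter 106.00 mm); Taking the first minus the rest: starting from the 7.5×23 cube, the r=9.5 cylinder at (12.5, 1) partially overlaps it — only the 27.93 mm² overlap (of its 270.75 mm²) is removed, clipping the outline; the 28.5×24.5 cube at (5, 5.5) partially overlaps it — only the 38.18 mm² overlap (of its 698.25 mm²) is removed, clipping the outline — boundary = 54.77 mm. Overall, the cross-section is a single solid region. Total boundary length (outer) = 54.77 mm.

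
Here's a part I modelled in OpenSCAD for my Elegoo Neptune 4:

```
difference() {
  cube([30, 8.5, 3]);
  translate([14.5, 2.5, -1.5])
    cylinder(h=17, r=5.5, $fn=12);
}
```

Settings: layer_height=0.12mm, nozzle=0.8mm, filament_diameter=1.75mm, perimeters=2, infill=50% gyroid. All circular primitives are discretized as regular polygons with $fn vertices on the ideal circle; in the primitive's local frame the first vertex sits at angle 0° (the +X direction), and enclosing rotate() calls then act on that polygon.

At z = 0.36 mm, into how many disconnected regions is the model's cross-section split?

At z = 0.36 mm: the cube is present — its section is the full 30×8.5 rectangle; the r=5.5 cylinder at (14.5, 2.5) contributes a regular 12-gon of circumradius 5.5; After the difference (first − rest): starting from the 30×8.5 cube, the r=5.5 cylinder at (14.5, 2.5) partially overlaps it — only the 71.20 mm² overlap (of its 90.75 mm²) is removed, clipping the outline — 1 connected region. The result has 1 disconnected region.

1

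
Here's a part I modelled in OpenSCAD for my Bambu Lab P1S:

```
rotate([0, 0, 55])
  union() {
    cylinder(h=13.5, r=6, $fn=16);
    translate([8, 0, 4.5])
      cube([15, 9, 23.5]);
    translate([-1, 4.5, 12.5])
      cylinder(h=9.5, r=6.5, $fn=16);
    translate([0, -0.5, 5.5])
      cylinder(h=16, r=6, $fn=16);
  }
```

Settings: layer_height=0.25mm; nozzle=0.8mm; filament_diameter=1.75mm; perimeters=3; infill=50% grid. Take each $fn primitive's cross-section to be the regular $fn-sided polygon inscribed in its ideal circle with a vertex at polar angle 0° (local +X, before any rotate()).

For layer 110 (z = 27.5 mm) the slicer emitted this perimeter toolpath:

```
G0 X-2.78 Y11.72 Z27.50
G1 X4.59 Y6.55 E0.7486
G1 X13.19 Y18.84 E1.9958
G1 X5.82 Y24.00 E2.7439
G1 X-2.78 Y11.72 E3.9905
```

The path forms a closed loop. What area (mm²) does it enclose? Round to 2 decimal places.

134.96 mm²

Apply the shoelace formula to the sequence of (X, Y) vertices; enclosed area = 134.96 mm².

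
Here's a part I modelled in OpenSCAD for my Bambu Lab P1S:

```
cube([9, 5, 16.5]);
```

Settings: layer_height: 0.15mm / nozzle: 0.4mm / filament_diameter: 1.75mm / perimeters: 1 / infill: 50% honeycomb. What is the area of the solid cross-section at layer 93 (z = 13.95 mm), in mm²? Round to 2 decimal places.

At z = 13.95 mm: the 9×5 cube contributes its full rectangle (area 45.00 mm²). Overall, the cross-section is a single solid region. Net area = 45.00 mm².

45.00 mm²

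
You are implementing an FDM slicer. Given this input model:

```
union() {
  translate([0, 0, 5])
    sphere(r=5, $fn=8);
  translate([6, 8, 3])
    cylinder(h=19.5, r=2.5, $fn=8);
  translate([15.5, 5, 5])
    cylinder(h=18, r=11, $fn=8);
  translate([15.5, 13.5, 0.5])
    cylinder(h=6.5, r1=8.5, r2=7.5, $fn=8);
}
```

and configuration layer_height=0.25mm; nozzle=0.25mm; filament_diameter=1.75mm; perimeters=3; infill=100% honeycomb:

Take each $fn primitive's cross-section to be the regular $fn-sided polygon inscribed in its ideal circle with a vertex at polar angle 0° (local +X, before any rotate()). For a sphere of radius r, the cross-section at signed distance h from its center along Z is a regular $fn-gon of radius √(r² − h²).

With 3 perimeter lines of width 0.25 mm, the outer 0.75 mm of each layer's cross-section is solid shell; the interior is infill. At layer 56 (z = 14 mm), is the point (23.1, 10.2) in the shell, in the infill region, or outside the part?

infill

At z = 14 mm: the sphere is not intersected at this z (|z−center|=9.000 > r=5); the r=2.5 cylinder at (6, 8) contributes a regular 8-gon of circumradius 2.5; the cylinder at (15.5, 5): section is a regular 8-gon, circumradius r=11; the cone at (15.5, 13.5) is not intersected at this z (z outside [0.5, 7]); Combining (union): the regions partially overlap (shared area 9.94 mm²), so overlapping operands fuse into one piece — 1 connected region. Overall, the cross-section is a single solid region. The nearest boundary edge runs (23.28, 12.78)→(26.50, 5.00); distance from the point to it = 1.15 mm. The point is inside the cross-section and 1.15 mm from the nearest boundary — more than the 0.75 mm shell width (3 × 0.25), so it's in the infill interior.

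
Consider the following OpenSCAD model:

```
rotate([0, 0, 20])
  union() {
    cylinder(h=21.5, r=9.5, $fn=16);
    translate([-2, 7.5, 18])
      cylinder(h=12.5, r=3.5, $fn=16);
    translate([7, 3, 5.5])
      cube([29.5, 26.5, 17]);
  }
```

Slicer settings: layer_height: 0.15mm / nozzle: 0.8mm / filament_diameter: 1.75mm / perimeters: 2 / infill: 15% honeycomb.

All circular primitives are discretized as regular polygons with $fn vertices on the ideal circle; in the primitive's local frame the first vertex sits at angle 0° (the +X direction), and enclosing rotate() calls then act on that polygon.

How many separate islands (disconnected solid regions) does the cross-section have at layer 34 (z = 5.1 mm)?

1

At z = 5.1 mm: the cylinder: section is a regular 16-gon, circumradius r=9.5; the cylinder at (-2, 7.5) is absent (z outside [18, 30.5]); the cube at (7, 3) is absent (z outside [5.5, 22.5]); Merging all regions: only the r=9.5 cylinder is present, so the union is just that shape — 1 connected region; (whole slice rotated 20° about Z — lengths, areas and connectivity unchanged). Overall, the cross-section is a single solid region. Island count = 1.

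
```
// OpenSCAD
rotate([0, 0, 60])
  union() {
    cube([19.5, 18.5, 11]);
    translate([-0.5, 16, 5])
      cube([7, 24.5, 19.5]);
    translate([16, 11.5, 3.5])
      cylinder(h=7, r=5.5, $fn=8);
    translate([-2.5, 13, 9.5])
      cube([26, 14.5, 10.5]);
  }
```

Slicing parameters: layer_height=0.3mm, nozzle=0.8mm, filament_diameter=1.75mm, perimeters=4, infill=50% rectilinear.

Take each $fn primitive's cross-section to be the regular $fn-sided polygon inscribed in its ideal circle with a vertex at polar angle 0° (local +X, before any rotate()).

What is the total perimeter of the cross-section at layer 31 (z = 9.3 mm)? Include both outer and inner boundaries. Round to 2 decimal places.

At z = 9.3 mm: the cube (footprint 19.5×18.5) is included at this height (perimeter 76.00 mm); the cube at (-0.5, 16) is present — its section is the full 7×24.5 rectangle (perimeter 63.00 mm); the cylinder at (16, 11.5): section is a regular 8-gon, circumradius r=5.5 (perimeter = 2·8·5.500·sin(180°/8) = 33.68 mm); the cube at (-2.5, 13) is not intersected at this z (z outside [9.5, 20]); Taking the union: the regions partially overlap (shared area 92.46 mm²), so the edge portions inside another operand are dropped and the merged outline is re-measured after clipping — boundary = 122.16 mm; (whole slice rotated 60° about Z — lengths, areas and connectivity unchanged). Overall, the cross-section is a single solid region. Total boundary length (outer) = 122.16 mm.

122.16 mm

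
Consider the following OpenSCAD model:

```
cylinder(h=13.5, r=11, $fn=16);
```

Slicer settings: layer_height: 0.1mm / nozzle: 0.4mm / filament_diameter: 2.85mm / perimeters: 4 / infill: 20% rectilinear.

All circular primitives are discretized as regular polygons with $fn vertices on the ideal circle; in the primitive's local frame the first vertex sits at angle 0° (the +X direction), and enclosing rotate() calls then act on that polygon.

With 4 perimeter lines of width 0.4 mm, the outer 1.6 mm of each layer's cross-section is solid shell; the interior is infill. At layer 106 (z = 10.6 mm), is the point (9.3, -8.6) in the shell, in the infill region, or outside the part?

At z = 10.6 mm: the r=11 cylinder gives a regular 16-gon of circumradius 11 (constant along its height). Overall, the cross-section is a single solid region. The nearest boundary edge runs (7.78, -7.78)→(10.16, -4.21); distance from the point to it = 1.72 mm. The point is not inside any of the regions above, so it lies outside the cross-section (1.72 mm from the nearest boundary).

outside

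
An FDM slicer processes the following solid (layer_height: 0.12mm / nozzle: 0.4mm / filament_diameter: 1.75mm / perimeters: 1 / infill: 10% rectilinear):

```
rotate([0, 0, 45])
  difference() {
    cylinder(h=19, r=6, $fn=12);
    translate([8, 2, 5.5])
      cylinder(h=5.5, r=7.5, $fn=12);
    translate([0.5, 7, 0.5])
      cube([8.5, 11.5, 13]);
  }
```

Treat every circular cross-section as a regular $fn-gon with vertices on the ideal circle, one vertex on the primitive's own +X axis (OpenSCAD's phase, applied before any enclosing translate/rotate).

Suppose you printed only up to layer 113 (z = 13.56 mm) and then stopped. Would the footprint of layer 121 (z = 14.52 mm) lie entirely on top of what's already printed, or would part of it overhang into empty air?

entirely on top

Compare the two slices. At z = 13.56: the r=6 cylinder contributes a regular 12-gon of circumradius 6 (area = (12/2)·6.000²·sin(360°/12) = 108.00 mm²); the cylinder at (8, 2) is not intersected at this z (z outside [5.5, 11]); the cube at (0.5, 7) is absent (z outside [0.5, 13.5]); Subtracting the remaining from the first: none of the subtracted shapes is present at this height, so the r=6 cylinder is unchanged — area = 108.00 mm²; (whole slice rotated 45° about Z — lengths, areas and connectivity unchanged). At z = 14.52: the r=6 cylinder contributes a regular 12-gon of circumradius 6 (area = (12/2)·6.000²·sin(360°/12) = 108.00 mm²); the cylinder at (8, 2) does not reach this height (z outside [5.5, 11]); the cube at (0.5, 7) is absent (z outside [0.5, 13.5]); After the difference (first − rest): none of the subtracted shapes is present at this height, so the r=6 cylinder is unchanged — area = 108.00 mm²; (whole slice rotated 45° about Z — lengths, areas and connectivity unchanged). Checking containment: the cross-section at z = 14.52 is a subset of the cross-section at z = 13.56.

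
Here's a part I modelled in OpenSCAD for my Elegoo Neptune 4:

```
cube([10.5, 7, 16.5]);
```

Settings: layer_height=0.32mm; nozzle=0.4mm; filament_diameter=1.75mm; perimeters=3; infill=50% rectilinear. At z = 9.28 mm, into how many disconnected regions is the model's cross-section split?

At z = 9.28 mm: the 10.5×7 cube contributes its full rectangle. The result has 1 disconnected region.

1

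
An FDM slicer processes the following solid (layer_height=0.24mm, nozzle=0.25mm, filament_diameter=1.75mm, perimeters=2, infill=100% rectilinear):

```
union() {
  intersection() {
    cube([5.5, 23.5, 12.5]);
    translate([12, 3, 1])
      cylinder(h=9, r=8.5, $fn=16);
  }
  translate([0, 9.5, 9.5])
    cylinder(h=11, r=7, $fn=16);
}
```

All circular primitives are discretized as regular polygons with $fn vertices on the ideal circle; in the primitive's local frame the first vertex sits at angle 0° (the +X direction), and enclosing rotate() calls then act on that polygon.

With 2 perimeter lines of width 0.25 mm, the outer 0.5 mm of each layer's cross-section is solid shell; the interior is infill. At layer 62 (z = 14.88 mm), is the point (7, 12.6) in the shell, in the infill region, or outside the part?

At z = 14.88 mm: the cube does not reach this height (z outside [0, 12.5]); the cylinder at (12, 3) is absent (z outside [1, 10]); After intersecting: at least one operand is absent at this height, so nothing remains; the cylinder at (0, 9.5): section is a regular 16-gon, circumradius r=7; Merging all regions: only the r=7 cylinder at (0, 9.5) is present, so the union is just that shape — 1 connected region. Overall, the cross-section is a single solid region. The nearest boundary edge runs (6.47, 12.18)→(4.95, 14.45); distance from the point to it = 0.68 mm. The point is not inside any of the regions above, so it lies outside the cross-section (0.68 mm from the nearest boundary).

outside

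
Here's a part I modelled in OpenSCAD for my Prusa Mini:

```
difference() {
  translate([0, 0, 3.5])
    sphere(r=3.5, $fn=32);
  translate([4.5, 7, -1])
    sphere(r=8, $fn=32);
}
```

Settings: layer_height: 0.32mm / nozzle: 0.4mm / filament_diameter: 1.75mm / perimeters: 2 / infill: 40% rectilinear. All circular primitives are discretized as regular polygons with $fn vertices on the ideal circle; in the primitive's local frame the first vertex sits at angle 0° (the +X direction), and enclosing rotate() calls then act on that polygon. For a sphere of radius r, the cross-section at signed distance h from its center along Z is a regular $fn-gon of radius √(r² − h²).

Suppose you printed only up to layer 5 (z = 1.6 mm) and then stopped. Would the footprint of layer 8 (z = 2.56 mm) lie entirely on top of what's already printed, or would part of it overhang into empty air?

Compare the two slices. At z = 1.6: the r=3.5 sphere contributes a regular 32-gon of circumradius √(3.5²−1.9²) = 2.939 (area = (32/2)·2.939²·sin(360°/32) = 26.97 mm²); the sphere at (4.5, 7): section is a regular 32-gon, circumradius = √(r²−h²) = √(8²−2.6²) = 7.566 (area = (32/2)·7.566²·sin(360°/32) = 178.67 mm²); Taking the first minus the rest: starting from the r=3.5 sphere (26.97 mm²), the r=8 sphere at (4.5, 7) partially overlaps it — only the 8.03 mm² overlap (of its 178.67 mm²) is removed, clipping the outline — area = 18.94 mm². At z = 2.56: the r=3.5 sphere contributes a regular 32-gon of circumradius √(3.5²−0.94²) = 3.371 (area = (32/2)·3.371²·sin(360°/32) = 35.48 mm²); the r=8 sphere at (4.5, 7) slices to a regular 32-gon of circumradius 7.164 (√(r²−h²) with h=3.56 from center) (area = (32/2)·7.164²·sin(360°/32) = 160.21 mm²); Taking the first minus the rest: starting from the r=3.5 sphere (35.48 mm²), the r=8 sphere at (4.5, 7) partially overlaps it — only the 8.68 mm² overlap (of its 160.21 mm²) is removed, clipping the outline — area = 26.80 mm². Checking containment: at z = 2.56 the cross-section extends beyond the z = 1.6 cross-section by about 7.87 mm².

part overhangs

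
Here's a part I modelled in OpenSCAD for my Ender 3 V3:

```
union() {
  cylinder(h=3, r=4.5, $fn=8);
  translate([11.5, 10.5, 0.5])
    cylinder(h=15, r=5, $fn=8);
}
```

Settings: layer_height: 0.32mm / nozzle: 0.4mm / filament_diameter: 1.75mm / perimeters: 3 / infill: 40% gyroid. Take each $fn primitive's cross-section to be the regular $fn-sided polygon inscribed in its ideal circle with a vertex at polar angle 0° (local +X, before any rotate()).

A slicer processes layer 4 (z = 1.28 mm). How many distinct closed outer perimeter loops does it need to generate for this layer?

At z = 1.28 mm: the r=4.5 cylinder contributes a regular 8-gon of circumradius 4.5; the r=5 cylinder at (11.5, 10.5) gives a regular 8-gon of circumradius 5 (constant along its height); Merging all regions: the 2 present regions are separate (no shared area or edge), so areas and boundary lengths simply add and each stays a separate island — 2 connected regions. The result has 2 disconnected regions.

2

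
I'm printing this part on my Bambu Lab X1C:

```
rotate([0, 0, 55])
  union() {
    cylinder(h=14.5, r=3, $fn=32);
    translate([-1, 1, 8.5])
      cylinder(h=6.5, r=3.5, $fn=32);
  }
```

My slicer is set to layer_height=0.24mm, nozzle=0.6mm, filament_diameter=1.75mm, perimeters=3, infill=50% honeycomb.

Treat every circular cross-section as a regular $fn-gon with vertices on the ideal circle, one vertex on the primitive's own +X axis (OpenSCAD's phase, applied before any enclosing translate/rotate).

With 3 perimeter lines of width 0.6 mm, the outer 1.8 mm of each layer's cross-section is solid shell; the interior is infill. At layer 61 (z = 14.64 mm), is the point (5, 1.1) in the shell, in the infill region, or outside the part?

At z = 14.64 mm: the cylinder is not intersected at this z (z outside [0, 14.5]); the cylinder at (-1, 1): section is a regular 32-gon, circumradius r=3.5; Merging all regions: only the r=3.5 cylinder at (-1, 1) is present, so the union is just that shape — 1 connected region; (whole slice rotated 55° about Z — lengths, areas and connectivity unchanged). Overall, the cross-section is a single solid region. Undo the 55° rotation: the query point maps to (3.769, -3.465) in the un-rotated model frame. The nearest boundary edge runs (0.94, -1.91)→(1.47, -1.47); distance from the point to it = 3.04 mm. The point is not inside any of the regions above, so it lies outside the cross-section (3.04 mm from the nearest boundary).

outside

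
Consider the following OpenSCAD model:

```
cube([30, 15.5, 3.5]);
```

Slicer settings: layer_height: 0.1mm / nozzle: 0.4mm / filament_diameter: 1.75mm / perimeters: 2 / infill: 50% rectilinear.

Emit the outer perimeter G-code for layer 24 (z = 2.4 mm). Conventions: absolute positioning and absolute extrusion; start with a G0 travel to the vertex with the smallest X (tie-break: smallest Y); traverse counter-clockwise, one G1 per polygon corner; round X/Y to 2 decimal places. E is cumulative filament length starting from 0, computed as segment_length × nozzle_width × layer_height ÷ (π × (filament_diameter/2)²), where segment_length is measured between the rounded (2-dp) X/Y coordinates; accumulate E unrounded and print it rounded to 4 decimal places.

At z = 2.4 mm: the cube (footprint 30×15.5) is included at this height. The outline is a single polygon with 4 vertices. Extrusion per mm of travel: 0.4 × 0.1 / (π × 0.875²) = 0.016630. Accumulating E over each segment gives final E = 1.5133.

G0 X0.00 Y0.00 Z2.40
G1 X30.00 Y0.00 E0.4989
G1 X30.00 Y15.50 E0.7567
G1 X0.00 Y15.50 E1.2556
G1 X0.00 Y0.00 E1.5133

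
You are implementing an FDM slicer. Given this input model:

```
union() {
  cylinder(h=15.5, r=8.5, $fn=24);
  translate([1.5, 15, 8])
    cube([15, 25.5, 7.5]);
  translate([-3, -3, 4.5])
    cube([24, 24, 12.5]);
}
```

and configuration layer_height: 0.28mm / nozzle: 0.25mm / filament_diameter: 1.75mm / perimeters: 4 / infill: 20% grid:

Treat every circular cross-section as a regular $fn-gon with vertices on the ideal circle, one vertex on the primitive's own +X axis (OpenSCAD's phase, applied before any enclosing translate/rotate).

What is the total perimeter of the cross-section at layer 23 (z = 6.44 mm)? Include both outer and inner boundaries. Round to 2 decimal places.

At z = 6.44 mm: the r=8.5 cylinder gives a regular 24-gon of circumradius 8.5 (constant along its height) (perimeter = 2·24·8.500·sin(180°/24) = 53.25 mm); the cube at (1.5, 15) does not reach this height (z outside [8, 15.5]); the cube at (-3, -3) (footprint 24×24) is included at this height (perimeter 96.00 mm); Combining (union): the regions partially overlap (shared area 114.73 mm²), so the edge portions inside another operand are dropped and the merged outline is re-measured after clipping — boundary = 108.01 mm. Overall, the cross-section is a single solid region. Total boundary length (outer) = 108.01 mm.

108.01 mm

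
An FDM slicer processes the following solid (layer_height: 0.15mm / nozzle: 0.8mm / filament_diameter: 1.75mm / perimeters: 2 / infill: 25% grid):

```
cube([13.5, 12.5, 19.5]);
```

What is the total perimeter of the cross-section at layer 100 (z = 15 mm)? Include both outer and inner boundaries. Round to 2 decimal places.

At z = 15 mm: the cube (footprint 13.5×12.5) is included at this height (perimeter 52.00 mm). Overall, the cross-section is a single solid region. Total boundary length (outer) = 52.00 mm.

52.00 mm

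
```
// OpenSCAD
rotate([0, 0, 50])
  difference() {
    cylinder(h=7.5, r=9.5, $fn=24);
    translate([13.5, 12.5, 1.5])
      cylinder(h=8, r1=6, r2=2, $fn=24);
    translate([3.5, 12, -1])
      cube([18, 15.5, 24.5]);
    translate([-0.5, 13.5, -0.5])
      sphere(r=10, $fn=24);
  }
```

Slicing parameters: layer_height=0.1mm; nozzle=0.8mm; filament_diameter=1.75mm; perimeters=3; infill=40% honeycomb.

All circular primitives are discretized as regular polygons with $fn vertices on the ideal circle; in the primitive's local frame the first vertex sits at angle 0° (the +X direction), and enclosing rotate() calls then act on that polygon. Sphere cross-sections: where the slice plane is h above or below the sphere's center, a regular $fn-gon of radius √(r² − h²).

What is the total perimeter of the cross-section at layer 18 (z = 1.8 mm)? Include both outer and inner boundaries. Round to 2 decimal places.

At z = 1.8 mm: the cylinder: section is a regular 24-gon, circumradius r=9.5 (perimeter = 2·24·9.500·sin(180°/24) = 59.52 mm); the cone at (13.5, 12.5) contributes a regular 24-gon of circumradius 5.850 (interpolated between r1=6 and r2=2 at t=0.038) (perimeter = 2·24·5.850·sin(180°/24) = 36.65 mm); the cube at (3.5, 12) (footprint 18×15.5) is included at this height (perimeter 67.00 mm); the r=10 sphere at (-0.5, 13.5) contributes a regular 24-gon of circumradius √(10²−2.3²) = 9.732 (perimeter = 2·24·9.732·sin(180°/24) = 60.97 mm); After the difference (first − rest): starting from the r=9.5 cylinder, the cone at (13.5, 12.5) misses the remaining region (no effect); the 18×15.5 cube at (3.5, 12) misses the remaining region (no effect); the r=10 sphere at (-0.5, 13.5) partially overlaps it — only the 52.34 mm² overlap (of its 294.15 mm²) is removed, clipping the outline — boundary = 59.42 mm; (whole slice rotated 50° about Z — lengths, areas and connectivity unchanged). Overall, the cross-section is a single solid region. Total boundary length (outer) = 59.42 mm.

59.42 mm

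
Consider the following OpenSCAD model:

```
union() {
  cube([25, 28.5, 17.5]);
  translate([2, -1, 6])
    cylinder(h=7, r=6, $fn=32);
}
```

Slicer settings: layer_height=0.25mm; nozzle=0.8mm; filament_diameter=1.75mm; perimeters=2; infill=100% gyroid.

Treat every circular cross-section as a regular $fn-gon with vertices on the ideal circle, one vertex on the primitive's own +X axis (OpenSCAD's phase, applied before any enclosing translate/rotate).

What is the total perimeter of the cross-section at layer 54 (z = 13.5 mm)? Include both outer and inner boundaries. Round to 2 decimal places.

At z = 13.5 mm: the cube (footprint 25×28.5) is included at this height (perimeter 107.00 mm); the cylinder at (2, -1) is absent (z outside [6, 13]); Combining (union): only the 25×28.5 cube is present, so the union is just that shape — boundary = 107.00 mm. Overall, the cross-section is a single solid region. Total boundary length (outer) = 107.00 mm.

107.00 mm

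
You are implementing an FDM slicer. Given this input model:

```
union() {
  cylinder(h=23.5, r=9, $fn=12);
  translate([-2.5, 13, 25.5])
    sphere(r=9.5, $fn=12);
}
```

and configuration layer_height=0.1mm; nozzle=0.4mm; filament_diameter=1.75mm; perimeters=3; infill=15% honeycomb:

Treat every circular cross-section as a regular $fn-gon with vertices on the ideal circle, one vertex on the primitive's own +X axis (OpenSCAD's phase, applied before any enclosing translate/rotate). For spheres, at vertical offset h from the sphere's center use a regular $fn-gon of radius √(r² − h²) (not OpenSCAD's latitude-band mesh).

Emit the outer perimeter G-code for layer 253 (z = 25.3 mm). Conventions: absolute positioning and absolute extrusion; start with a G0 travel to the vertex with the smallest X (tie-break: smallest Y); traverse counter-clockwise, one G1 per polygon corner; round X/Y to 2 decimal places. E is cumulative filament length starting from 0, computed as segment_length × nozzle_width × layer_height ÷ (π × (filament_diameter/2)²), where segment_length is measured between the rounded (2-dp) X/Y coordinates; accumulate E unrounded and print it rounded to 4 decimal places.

At z = 25.3 mm: the cylinder is not intersected at this z (z outside [0, 23.5]); the r=9.5 sphere at (-2.5, 13) contributes a regular 12-gon of circumradius √(9.5²−0.2²) = 9.498; Merging all regions: only the r=9.5 sphere at (-2.5, 13) is present, so the union is just that shape — 1 connected region. The outline is a single polygon with 12 vertices. Extrusion per mm of travel: 0.4 × 0.1 / (π × 0.875²) = 0.016630. Accumulating E over each segment gives final E = 0.9815.

G0 X-12.00 Y13.00 Z25.30
G1 X-10.73 Y8.25 E0.0818
G1 X-7.25 Y4.77 E0.1636
G1 X-2.50 Y3.50 E0.2454
G1 X2.25 Y4.77 E0.3271
G1 X5.73 Y8.25 E0.4090
G1 X7.00 Y13.00 E0.4908
G1 X5.73 Y17.75 E0.5725
G1 X2.25 Y21.23 E0.6544
G1 X-2.50 Y22.50 E0.7361
G1 X-7.25 Y21.23 E0.8179
G1 X-10.73 Y17.75 E0.8997
G1 X-12.00 Y13.00 E0.9815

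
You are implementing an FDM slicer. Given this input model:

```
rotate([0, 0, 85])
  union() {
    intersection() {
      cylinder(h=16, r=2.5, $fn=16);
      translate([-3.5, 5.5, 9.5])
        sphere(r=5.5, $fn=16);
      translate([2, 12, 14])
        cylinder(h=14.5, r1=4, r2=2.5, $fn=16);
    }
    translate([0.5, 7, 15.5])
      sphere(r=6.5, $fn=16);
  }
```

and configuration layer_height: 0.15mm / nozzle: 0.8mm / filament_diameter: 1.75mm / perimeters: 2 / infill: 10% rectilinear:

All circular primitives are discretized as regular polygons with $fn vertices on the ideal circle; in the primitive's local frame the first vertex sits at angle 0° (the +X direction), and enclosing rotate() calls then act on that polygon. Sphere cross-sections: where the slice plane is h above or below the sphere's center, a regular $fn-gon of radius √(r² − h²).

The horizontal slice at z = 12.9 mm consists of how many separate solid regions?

At z = 12.9 mm: the cylinder: section is a regular 16-gon, circumradius r=2.5; the sphere at (-3.5, 5.5): section is a regular 16-gon, circumradius = √(r²−h²) = √(5.5²−3.4²) = 4.323; the cone at (2, 12) does not reach this height (z outside [14, 28.5]); After intersecting: at least one operand is absent at this height, so nothing remains; the sphere at (0.5, 7): section is a regular 16-gon, circumradius = √(r²−h²) = √(6.5²−2.6²) = 5.957; Combining (union): only the r=6.5 sphere at (0.5, 7) is present, so the union is just that shape — 1 connected region; (whole slice rotated 85° about Z — lengths, areas and connectivity unchanged). The result has 1 disconnected region.

1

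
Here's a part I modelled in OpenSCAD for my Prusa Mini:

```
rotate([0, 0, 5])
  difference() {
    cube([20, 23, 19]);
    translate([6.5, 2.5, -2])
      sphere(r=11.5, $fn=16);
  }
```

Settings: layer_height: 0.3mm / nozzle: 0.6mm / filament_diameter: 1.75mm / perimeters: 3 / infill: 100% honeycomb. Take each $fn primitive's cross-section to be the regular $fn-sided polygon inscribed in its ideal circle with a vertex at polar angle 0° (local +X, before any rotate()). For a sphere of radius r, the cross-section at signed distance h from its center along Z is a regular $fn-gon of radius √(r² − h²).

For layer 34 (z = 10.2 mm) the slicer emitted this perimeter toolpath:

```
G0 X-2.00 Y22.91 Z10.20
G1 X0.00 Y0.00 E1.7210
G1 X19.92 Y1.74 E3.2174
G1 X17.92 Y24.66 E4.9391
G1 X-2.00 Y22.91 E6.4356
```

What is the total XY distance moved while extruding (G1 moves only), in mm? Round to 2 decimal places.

86.00 mm

Sum the Euclidean lengths of each G1 segment: total = 86.00 mm.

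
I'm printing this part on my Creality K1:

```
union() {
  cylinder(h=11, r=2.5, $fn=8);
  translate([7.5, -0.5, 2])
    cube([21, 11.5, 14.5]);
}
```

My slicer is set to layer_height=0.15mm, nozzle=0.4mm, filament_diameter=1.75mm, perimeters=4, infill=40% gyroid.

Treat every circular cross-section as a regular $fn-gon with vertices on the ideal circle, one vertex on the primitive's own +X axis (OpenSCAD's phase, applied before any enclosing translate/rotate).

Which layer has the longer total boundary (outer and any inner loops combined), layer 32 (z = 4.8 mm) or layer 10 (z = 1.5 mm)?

Layer 32 (z = 4.8): the cylinder: section is a regular 8-gon, circumradius r=2.5 (perimeter = 2·8·2.500·sin(180°/8) = 15.31 mm); the 21×11.5 cube at (7.5, -0.5) contributes its full rectangle (perimeter 65.00 mm); Merging all regions: the 2 present regions are separate (no shared area or edge), so areas and boundary lengths simply add and each stays a separate island — boundary = 80.31 mm. So its perimeter = 80.31 mm. Layer 10 (z = 1.5): the r=2.5 cylinder contributes a regular 8-gon of circumradius 2.5 (perimeter = 2·8·2.500·sin(180°/8) = 15.31 mm); the cube at (7.5, -0.5) does not reach this height (z outside [2, 16.5]); Combining (union): only the r=2.5 cylinder is present, so the union is just that shape — boundary = 15.31 mm. So its perimeter = 15.31 mm. Layer 32 is larger (80.31 vs 15.31 mm).

layer 32 (z = 4.8 mm)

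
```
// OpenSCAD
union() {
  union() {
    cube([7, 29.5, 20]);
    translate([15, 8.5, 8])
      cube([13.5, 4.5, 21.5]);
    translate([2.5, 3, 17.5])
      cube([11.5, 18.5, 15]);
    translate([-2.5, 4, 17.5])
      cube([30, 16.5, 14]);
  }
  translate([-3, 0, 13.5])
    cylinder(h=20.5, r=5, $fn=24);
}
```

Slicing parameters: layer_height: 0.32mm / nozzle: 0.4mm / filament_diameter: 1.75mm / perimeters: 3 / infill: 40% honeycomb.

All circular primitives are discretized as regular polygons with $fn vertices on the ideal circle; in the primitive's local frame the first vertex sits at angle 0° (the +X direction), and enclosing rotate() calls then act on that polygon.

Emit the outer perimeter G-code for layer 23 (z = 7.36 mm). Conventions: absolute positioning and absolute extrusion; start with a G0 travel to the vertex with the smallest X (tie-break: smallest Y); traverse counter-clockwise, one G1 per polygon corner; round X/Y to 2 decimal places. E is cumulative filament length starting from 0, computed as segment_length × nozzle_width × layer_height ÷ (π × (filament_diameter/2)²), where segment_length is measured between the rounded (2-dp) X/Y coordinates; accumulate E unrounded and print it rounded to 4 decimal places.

G0 X0.00 Y0.00 Z7.36
G1 X7.00 Y0.00 E0.3725
G1 X7.00 Y29.50 E1.9424
G1 X0.00 Y29.50 E2.3149
G1 X0.00 Y0.00 E3.8848

At z = 7.36 mm: the cube is present — its section is the full 7×29.5 rectangle; the cube at (15, 8.5) does not reach this height (z outside [8, 29.5]); the cube at (2.5, 3) does not reach this height (z outside [17.5, 32.5]); the cube at (-2.5, 4) does not reach this height (z outside [17.5, 31.5]); Taking the union: only the 7×29.5 cube is present, so the union is just that shape — 1 connected region; the cylinder at (-3, 0) is not intersected at this z (z outside [13.5, 34]); Taking the union: only that combined region is present, so the union is just that shape — 1 connected region. The outline is a single polygon with 4 vertices. Extrusion per mm of travel: 0.4 × 0.32 / (π × 0.875²) = 0.053216. Accumulating E over each segment gives final E = 3.8848.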